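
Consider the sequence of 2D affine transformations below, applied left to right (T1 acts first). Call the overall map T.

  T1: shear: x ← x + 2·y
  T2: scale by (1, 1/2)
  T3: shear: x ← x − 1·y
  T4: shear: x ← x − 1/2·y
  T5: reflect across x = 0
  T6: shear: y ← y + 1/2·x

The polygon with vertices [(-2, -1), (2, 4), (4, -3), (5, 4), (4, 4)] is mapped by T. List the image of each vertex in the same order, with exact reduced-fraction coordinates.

T1 shear: x ← x + 2·y: (-2, -1) → (-4, -1); (2, 4) → (10, 4); (4, -3) → (-2, -3); (5, 4) → (13, 4); (4, 4) → (12, 4)
T2 scale by (1, 1/2): (-4, -1) → (-4, -1/2); (10, 4) → (10, 2); (-2, -3) → (-2, -3/2); (13, 4) → (13, 2); (12, 4) → (12, 2)
T3 shear: x ← x − 1·y: (-4, -1/2) → (-7/2, -1/2); (10, 2) → (8, 2); (-2, -3/2) → (-1/2, -3/2); (13, 2) → (11, 2); (12, 2) → (10, 2)
T4 shear: x ← x − 1/2·y: (-7/2, -1/2) → (-13/4, -1/2); (8, 2) → (7, 2); (-1/2, -3/2) → (1/4, -3/2); (11, 2) → (10, 2); (10, 2) → (9, 2)
T5 reflect across x = 0: (-13/4, -1/2) → (13/4, -1/2); (7, 2) → (-7, 2); (1/4, -3/2) → (-1/4, -3/2); (10, 2) → (-10, 2); (9, 2) → (-9, 2)
T6 shear: y ← y + 1/2·x: (13/4, -1/2) → (13/4, 9/8); (-7, 2) → (-7, -3/2); (-1/4, -3/2) → (-1/4, -13/8); (-10, 2) → (-10, -3); (-9, 2) → (-9, -5/2)

image vertices: (13/4, 9/8), (-7, -3/2), (-1/4, -13/8), (-10, -3), (-9, -5/2)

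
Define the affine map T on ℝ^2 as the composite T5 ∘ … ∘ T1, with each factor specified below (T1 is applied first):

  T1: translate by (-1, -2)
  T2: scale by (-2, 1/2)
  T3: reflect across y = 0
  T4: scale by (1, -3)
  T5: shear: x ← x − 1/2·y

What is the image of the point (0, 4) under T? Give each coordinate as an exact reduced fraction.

T1 translate by (-1, -2): (0, 4) → (-1, 2)
T2 scale by (-2, 1/2): (-1, 2) → (2, 1)
T3 reflect across y = 0: (2, 1) → (2, -1)
T4 scale by (1, -3): (2, -1) → (2, 3)
T5 shear: x ← x − 1/2·y: (2, 3) → (1/2, 3)

T(p) = (1/2, 3)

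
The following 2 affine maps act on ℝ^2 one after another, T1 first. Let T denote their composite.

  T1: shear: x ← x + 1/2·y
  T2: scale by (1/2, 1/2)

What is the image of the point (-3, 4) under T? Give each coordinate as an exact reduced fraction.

T(p) = (-1/2, 2)

T1 shear: x ← x + 1/2·y: (-3, 4) → (-1, 4)
T2 scale by (1/2, 1/2): (-1, 4) → (-1/2, 2)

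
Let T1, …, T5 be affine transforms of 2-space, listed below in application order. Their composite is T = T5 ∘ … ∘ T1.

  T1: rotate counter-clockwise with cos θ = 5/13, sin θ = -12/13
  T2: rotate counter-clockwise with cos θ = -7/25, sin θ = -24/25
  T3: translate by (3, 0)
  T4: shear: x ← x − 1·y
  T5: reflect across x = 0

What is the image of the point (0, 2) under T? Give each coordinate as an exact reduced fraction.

T(p) = (-1693/325, -646/325)

T1 rotate counter-clockwise with cos θ = 5/13, sin θ = -12/13: (0, 2) → (24/13, 10/13)
T2 rotate counter-clockwise with cos θ = -7/25, sin θ = -24/25: (24/13, 10/13) → (72/325, -646/325)
T3 translate by (3, 0): (72/325, -646/325) → (1047/325, -646/325)
T4 shear: x ← x − 1·y: (1047/325, -646/325) → (1693/325, -646/325)
T5 reflect across x = 0: (1693/325, -646/325) → (-1693/325, -646/325)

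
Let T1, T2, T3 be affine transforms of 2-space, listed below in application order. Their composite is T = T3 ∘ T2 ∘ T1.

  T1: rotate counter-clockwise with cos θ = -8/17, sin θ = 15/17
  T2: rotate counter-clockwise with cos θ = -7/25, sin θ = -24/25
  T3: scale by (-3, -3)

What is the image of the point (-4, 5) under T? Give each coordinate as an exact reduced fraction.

T1 rotate counter-clockwise with cos θ = -8/17, sin θ = 15/17: (-4, 5) → (-43/17, -100/17)
T2 rotate counter-clockwise with cos θ = -7/25, sin θ = -24/25: (-43/17, -100/17) → (-2099/425, 1732/425)
T3 scale by (-3, -3): (-2099/425, 1732/425) → (6297/425, -5196/425)

T(p) = (6297/425, -5196/425)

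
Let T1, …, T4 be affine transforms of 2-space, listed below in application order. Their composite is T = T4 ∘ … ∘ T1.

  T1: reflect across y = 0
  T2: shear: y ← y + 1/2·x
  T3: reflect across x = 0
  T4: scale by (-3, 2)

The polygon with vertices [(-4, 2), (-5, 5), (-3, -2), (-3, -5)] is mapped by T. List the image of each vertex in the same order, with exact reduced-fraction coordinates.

image vertices: (-12, -8), (-15, -15), (-9, 1), (-9, 7)

T1 reflect across y = 0: (-4, 2) → (-4, -2); (-5, 5) → (-5, -5); (-3, -2) → (-3, 2); (-3, -5) → (-3, 5)
T2 shear: y ← y + 1/2·x: (-4, -2) → (-4, -4); (-5, -5) → (-5, -15/2); (-3, 2) → (-3, 1/2); (-3, 5) → (-3, 7/2)
T3 reflect across x = 0: (-4, -4) → (4, -4); (-5, -15/2) → (5, -15/2); (-3, 1/2) → (3, 1/2); (-3, 7/2) → (3, 7/2)
T4 scale by (-3, 2): (4, -4) → (-12, -8); (5, -15/2) → (-15, -15); (3, 1/2) → (-9, 1); (3, 7/2) → (-9, 7)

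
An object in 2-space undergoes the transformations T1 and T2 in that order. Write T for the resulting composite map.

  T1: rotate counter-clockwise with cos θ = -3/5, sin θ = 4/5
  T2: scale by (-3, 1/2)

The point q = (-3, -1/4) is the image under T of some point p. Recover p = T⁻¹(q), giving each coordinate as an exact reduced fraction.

p = (-1, -1/2)

T1 = [-3/5 -4/5 0; 4/5 -3/5 0; 0 0 1]
T2·T1 = [9/5 12/5 0; 2/5 -3/10 0; 0 0 1]
det M = -3/2; M⁻¹ = [1/5 8/5 0; 4/15 -6/5 0; 0 0 1]
M⁻¹ · (-3, -1/4)ᵀ = (-1, -1/2)ᵀ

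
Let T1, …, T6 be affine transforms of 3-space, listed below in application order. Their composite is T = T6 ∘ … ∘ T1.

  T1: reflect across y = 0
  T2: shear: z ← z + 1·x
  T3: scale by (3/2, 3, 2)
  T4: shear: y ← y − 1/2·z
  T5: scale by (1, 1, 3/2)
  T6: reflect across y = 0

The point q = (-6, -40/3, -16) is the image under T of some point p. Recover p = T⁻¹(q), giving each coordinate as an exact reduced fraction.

T1 = [1 0 0 0; 0 -1 0 0; 0 0 1 0; 0 0 0 1]
T2·T1 = [1 0 0 0; 0 -1 0 0; 1 0 1 0; 0 0 0 1]
T3·…·T1 = [3/2 0 0 0; 0 -3 0 0; 2 0 2 0; 0 0 0 1]
T4·…·T1 = [3/2 0 0 0; -1 -3 -1 0; 2 0 2 0; 0 0 0 1]
T5·…·T1 = [3/2 0 0 0; -1 -3 -1 0; 3 0 3 0; 0 0 0 1]
T6·…·T1 = [3/2 0 0 0; 1 3 1 0; 3 0 3 0; 0 0 0 1]
det M = 27/2; M⁻¹ = [2/3 0 0 0; 0 1/3 -1/9 0; -2/3 0 1/3 0; 0 0 0 1]
M⁻¹ · (-6, -40/3, -16)ᵀ = (-4, -8/3, -4/3)ᵀ

p = (-4, -8/3, -4/3)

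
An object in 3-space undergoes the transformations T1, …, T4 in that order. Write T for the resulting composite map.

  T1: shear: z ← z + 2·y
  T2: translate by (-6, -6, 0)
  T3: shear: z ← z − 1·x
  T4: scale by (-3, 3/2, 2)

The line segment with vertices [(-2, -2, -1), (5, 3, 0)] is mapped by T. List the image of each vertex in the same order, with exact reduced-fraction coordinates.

T1 shear: z ← z + 2·y: (-2, -2, -1) → (-2, -2, -5); (5, 3, 0) → (5, 3, 6)
T2 translate by (-6, -6, 0): (-2, -2, -5) → (-8, -8, -5); (5, 3, 6) → (-1, -3, 6)
T3 shear: z ← z − 1·x: (-8, -8, -5) → (-8, -8, 3); (-1, -3, 6) → (-1, -3, 7)
T4 scale by (-3, 3/2, 2): (-8, -8, 3) → (24, -12, 6); (-1, -3, 7) → (3, -9/2, 14)

image vertices: (24, -12, 6), (3, -9/2, 14)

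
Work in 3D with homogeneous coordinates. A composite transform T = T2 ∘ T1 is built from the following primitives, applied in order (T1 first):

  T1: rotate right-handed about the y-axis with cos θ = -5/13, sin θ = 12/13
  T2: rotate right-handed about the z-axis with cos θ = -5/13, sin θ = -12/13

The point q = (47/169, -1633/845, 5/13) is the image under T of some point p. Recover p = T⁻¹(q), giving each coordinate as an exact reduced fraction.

p = (-1, 1, 7/5)

T1 = [-5/13 0 12/13 0; 0 1 0 0; -12/13 0 -5/13 0; 0 0 0 1]
T2·T1 = [25/169 12/13 -60/169 0; 60/169 -5/13 -144/169 0; -12/13 0 -5/13 0; 0 0 0 1]
det M = 1; M⁻¹ = [25/169 60/169 -12/13 0; 12/13 -5/13 0 0; -60/169 -144/169 -5/13 0; 0 0 0 1]
M⁻¹ · (47/169, -1633/845, 5/13)ᵀ = (-1, 1, 7/5)ᵀ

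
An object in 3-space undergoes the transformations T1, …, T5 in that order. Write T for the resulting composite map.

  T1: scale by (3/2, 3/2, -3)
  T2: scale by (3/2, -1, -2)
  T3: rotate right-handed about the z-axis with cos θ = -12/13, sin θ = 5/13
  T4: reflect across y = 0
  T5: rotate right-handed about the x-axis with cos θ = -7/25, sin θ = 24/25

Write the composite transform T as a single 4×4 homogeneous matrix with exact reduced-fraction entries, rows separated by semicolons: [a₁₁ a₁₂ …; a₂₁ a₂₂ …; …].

T = [-27/13 15/26 0 0; 63/260 126/325 -144/25 0; -54/65 -432/325 -42/25 0; 0 0 0 1]

T1 = [3/2 0 0 0; 0 3/2 0 0; 0 0 -3 0; 0 0 0 1]
T2·T1 = [9/4 0 0 0; 0 -3/2 0 0; 0 0 6 0; 0 0 0 1]
T3·…·T1 = [-27/13 15/26 0 0; 45/52 18/13 0 0; 0 0 6 0; 0 0 0 1]
T4·…·T1 = [-27/13 15/26 0 0; -45/52 -18/13 0 0; 0 0 6 0; 0 0 0 1]
T5·…·T1 = [-27/13 15/26 0 0; 63/260 126/325 -144/25 0; -54/65 -432/325 -42/25 0; 0 0 0 1]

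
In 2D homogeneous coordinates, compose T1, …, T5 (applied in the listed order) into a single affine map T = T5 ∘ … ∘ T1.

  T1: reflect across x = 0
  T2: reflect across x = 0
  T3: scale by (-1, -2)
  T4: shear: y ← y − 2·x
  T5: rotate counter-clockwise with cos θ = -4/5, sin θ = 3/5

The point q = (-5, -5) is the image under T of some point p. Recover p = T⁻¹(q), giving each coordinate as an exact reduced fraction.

T1 = [-1 0 0; 0 1 0; 0 0 1]
T2·T1 = [1 0 0; 0 1 0; 0 0 1]
T3·…·T1 = [-1 0 0; 0 -2 0; 0 0 1]
T4·…·T1 = [-1 0 0; 2 -2 0; 0 0 1]
T5·…·T1 = [-2/5 6/5 0; -11/5 8/5 0; 0 0 1]
det M = 2; M⁻¹ = [4/5 -3/5 0; 11/10 -1/5 0; 0 0 1]
M⁻¹ · (-5, -5)ᵀ = (-1, -9/2)ᵀ

p = (-1, -9/2)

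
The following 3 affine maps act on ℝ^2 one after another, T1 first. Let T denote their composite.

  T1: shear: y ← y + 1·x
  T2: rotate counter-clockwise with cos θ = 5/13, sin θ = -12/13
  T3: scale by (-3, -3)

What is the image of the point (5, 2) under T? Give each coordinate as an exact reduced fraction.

T1 shear: y ← y + 1·x: (5, 2) → (5, 7)
T2 rotate counter-clockwise with cos θ = 5/13, sin θ = -12/13: (5, 7) → (109/13, -25/13)
T3 scale by (-3, -3): (109/13, -25/13) → (-327/13, 75/13)

T(p) = (-327/13, 75/13)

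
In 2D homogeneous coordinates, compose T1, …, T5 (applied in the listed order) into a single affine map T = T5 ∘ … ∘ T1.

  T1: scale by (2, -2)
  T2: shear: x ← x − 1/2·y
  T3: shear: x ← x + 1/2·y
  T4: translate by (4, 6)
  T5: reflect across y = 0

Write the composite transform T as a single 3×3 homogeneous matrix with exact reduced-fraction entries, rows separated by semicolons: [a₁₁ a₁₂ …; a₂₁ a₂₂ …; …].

T = [2 0 4; 0 2 -6; 0 0 1]

T1 = [2 0 0; 0 -2 0; 0 0 1]
T2·T1 = [2 1 0; 0 -2 0; 0 0 1]
T3·…·T1 = [2 0 0; 0 -2 0; 0 0 1]
T4·…·T1 = [2 0 4; 0 -2 6; 0 0 1]
T5·…·T1 = [2 0 4; 0 2 -6; 0 0 1]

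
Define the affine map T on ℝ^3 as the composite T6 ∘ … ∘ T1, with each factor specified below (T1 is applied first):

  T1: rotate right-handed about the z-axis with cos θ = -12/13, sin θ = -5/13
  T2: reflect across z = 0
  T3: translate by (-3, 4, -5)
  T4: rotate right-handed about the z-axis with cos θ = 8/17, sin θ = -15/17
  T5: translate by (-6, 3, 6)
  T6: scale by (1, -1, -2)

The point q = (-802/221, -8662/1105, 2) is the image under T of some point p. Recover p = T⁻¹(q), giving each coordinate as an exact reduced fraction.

T1 = [-12/13 5/13 0 0; -5/13 -12/13 0 0; 0 0 1 0; 0 0 0 1]
T2·T1 = [-12/13 5/13 0 0; -5/13 -12/13 0 0; 0 0 -1 0; 0 0 0 1]
T3·…·T1 = [-12/13 5/13 0 -3; -5/13 -12/13 0 4; 0 0 -1 -5; 0 0 0 1]
T4·…·T1 = [-171/221 -140/221 0 36/17; 140/221 -171/221 0 77/17; 0 0 -1 -5; 0 0 0 1]
T5·…·T1 = [-171/221 -140/221 0 -66/17; 140/221 -171/221 0 128/17; 0 0 -1 1; 0 0 0 1]
T6·…·T1 = [-171/221 -140/221 0 -66/17; -140/221 171/221 0 -128/17; 0 0 2 -2; 0 0 0 1]
det M = -2; M⁻¹ = [-171/221 -140/221 0 -1718/221; -140/221 171/221 0 744/221; 0 0 1/2 1; 0 0 0 1]
M⁻¹ · (-802/221, -8662/1105, 2)ᵀ = (0, -2/5, 2)ᵀ

p = (0, -2/5, 2)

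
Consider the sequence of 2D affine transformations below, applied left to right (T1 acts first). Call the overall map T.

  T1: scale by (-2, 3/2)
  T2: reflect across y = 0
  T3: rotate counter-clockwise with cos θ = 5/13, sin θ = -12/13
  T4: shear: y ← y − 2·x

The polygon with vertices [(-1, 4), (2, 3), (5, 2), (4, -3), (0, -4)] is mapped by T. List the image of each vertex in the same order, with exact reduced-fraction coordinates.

image vertices: (-62/13, 70/13), (-74/13, 347/26), (-86/13, 277/13), (14/13, 181/26), (72/13, -114/13)

T1 scale by (-2, 3/2): (-1, 4) → (2, 6); (2, 3) → (-4, 9/2); (5, 2) → (-10, 3); (4, -3) → (-8, -9/2); (0, -4) → (0, -6)
T2 reflect across y = 0: (2, 6) → (2, -6); (-4, 9/2) → (-4, -9/2); (-10, 3) → (-10, -3); (-8, -9/2) → (-8, 9/2); (0, -6) → (0, 6)
T3 rotate counter-clockwise with cos θ = 5/13, sin θ = -12/13: (2, -6) → (-62/13, -54/13); (-4, -9/2) → (-74/13, 51/26); (-10, -3) → (-86/13, 105/13); (-8, 9/2) → (14/13, 237/26); (0, 6) → (72/13, 30/13)
T4 shear: y ← y − 2·x: (-62/13, -54/13) → (-62/13, 70/13); (-74/13, 51/26) → (-74/13, 347/26); (-86/13, 105/13) → (-86/13, 277/13); (14/13, 237/26) → (14/13, 181/26); (72/13, 30/13) → (72/13, -114/13)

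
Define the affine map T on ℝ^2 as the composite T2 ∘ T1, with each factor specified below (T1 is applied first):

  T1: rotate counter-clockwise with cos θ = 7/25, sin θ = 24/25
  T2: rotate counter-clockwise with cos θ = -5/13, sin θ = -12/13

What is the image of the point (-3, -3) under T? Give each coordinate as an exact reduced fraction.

T1 rotate counter-clockwise with cos θ = 7/25, sin θ = 24/25: (-3, -3) → (51/25, -93/25)
T2 rotate counter-clockwise with cos θ = -5/13, sin θ = -12/13: (51/25, -93/25) → (-1371/325, -147/325)

T(p) = (-1371/325, -147/325)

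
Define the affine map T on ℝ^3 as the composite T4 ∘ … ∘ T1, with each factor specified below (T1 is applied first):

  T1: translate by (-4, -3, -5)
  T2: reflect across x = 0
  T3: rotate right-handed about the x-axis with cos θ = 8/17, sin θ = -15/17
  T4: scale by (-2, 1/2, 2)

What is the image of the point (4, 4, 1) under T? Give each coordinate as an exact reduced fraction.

T1 translate by (-4, -3, -5): (4, 4, 1) → (0, 1, -4)
T2 reflect across x = 0: (0, 1, -4) → (0, 1, -4)
T3 rotate right-handed about the x-axis with cos θ = 8/17, sin θ = -15/17: (0, 1, -4) → (0, -52/17, -47/17)
T4 scale by (-2, 1/2, 2): (0, -52/17, -47/17) → (0, -26/17, -94/17)

T(p) = (0, -26/17, -94/17)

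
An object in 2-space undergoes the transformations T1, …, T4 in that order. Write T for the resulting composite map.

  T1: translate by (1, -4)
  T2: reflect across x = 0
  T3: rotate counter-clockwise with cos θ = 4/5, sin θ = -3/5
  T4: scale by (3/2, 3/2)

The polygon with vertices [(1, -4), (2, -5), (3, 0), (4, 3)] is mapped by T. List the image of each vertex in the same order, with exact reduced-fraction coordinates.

T1 translate by (1, -4): (1, -4) → (2, -8); (2, -5) → (3, -9); (3, 0) → (4, -4); (4, 3) → (5, -1)
T2 reflect across x = 0: (2, -8) → (-2, -8); (3, -9) → (-3, -9); (4, -4) → (-4, -4); (5, -1) → (-5, -1)
T3 rotate counter-clockwise with cos θ = 4/5, sin θ = -3/5: (-2, -8) → (-32/5, -26/5); (-3, -9) → (-39/5, -27/5); (-4, -4) → (-28/5, -4/5); (-5, -1) → (-23/5, 11/5)
T4 scale by (3/2, 3/2): (-32/5, -26/5) → (-48/5, -39/5); (-39/5, -27/5) → (-117/10, -81/10); (-28/5, -4/5) → (-42/5, -6/5); (-23/5, 11/5) → (-69/10, 33/10)

image vertices: (-48/5, -39/5), (-117/10, -81/10), (-42/5, -6/5), (-69/10, 33/10)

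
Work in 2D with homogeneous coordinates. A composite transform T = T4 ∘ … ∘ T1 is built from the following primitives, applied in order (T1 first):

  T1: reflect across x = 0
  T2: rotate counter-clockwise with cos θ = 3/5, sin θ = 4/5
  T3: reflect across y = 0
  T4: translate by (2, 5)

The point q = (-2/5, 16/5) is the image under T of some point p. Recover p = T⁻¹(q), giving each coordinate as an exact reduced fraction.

T1 = [-1 0 0; 0 1 0; 0 0 1]
T2·T1 = [-3/5 -4/5 0; -4/5 3/5 0; 0 0 1]
T3·…·T1 = [-3/5 -4/5 0; 4/5 -3/5 0; 0 0 1]
T4·…·T1 = [-3/5 -4/5 2; 4/5 -3/5 5; 0 0 1]
det M = 1; M⁻¹ = [-3/5 4/5 -14/5; -4/5 -3/5 23/5; 0 0 1]
M⁻¹ · (-2/5, 16/5)ᵀ = (0, 3)ᵀ

p = (0, 3)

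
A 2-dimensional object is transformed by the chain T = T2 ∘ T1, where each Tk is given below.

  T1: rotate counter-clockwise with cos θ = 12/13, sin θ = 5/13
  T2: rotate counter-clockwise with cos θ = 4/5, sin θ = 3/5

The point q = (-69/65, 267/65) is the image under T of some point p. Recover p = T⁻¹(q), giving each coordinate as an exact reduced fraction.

T1 = [12/13 -5/13 0; 5/13 12/13 0; 0 0 1]
T2·T1 = [33/65 -56/65 0; 56/65 33/65 0; 0 0 1]
det M = 1; M⁻¹ = [33/65 56/65 0; -56/65 33/65 0; 0 0 1]
M⁻¹ · (-69/65, 267/65)ᵀ = (3, 3)ᵀ

p = (3, 3)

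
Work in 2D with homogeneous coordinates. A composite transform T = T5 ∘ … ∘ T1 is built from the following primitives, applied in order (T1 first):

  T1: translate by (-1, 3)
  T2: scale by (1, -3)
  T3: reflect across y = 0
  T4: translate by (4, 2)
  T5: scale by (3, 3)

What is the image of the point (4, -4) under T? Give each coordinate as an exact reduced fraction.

T1 translate by (-1, 3): (4, -4) → (3, -1)
T2 scale by (1, -3): (3, -1) → (3, 3)
T3 reflect across y = 0: (3, 3) → (3, -3)
T4 translate by (4, 2): (3, -3) → (7, -1)
T5 scale by (3, 3): (7, -1) → (21, -3)

T(p) = (21, -3)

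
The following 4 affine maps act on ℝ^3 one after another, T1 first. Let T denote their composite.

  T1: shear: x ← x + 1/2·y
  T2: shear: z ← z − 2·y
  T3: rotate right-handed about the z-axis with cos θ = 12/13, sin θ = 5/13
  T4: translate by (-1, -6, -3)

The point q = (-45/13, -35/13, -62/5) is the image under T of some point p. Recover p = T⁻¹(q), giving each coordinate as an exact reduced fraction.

p = (-3, 4, -7/5)

T1 = [1 1/2 0 0; 0 1 0 0; 0 0 1 0; 0 0 0 1]
T2·T1 = [1 1/2 0 0; 0 1 0 0; 0 -2 1 0; 0 0 0 1]
T3·…·T1 = [12/13 1/13 0 0; 5/13 29/26 0 0; 0 -2 1 0; 0 0 0 1]
T4·…·T1 = [12/13 1/13 0 -1; 5/13 29/26 0 -6; 0 -2 1 -3; 0 0 0 1]
det M = 1; M⁻¹ = [29/26 -1/13 0 17/26; -5/13 12/13 0 67/13; -10/13 24/13 1 173/13; 0 0 0 1]
M⁻¹ · (-45/13, -35/13, -62/5)ᵀ = (-3, 4, -7/5)ᵀ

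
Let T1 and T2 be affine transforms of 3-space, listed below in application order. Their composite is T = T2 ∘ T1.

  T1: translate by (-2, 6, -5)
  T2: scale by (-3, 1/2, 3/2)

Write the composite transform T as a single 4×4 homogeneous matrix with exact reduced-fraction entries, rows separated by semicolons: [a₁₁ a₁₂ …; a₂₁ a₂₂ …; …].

T1 = [1 0 0 -2; 0 1 0 6; 0 0 1 -5; 0 0 0 1]
T2·T1 = [-3 0 0 6; 0 1/2 0 3; 0 0 3/2 -15/2; 0 0 0 1]

T = [-3 0 0 6; 0 1/2 0 3; 0 0 3/2 -15/2; 0 0 0 1]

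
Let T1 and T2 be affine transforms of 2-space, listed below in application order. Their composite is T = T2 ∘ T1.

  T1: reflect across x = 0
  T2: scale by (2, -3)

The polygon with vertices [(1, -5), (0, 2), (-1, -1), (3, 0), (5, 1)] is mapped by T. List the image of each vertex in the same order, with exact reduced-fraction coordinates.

image vertices: (-2, 15), (0, -6), (2, 3), (-6, 0), (-10, -3)

T1 reflect across x = 0: (1, -5) → (-1, -5); (0, 2) → (0, 2); (-1, -1) → (1, -1); (3, 0) → (-3, 0); (5, 1) → (-5, 1)
T2 scale by (2, -3): (-1, -5) → (-2, 15); (0, 2) → (0, -6); (1, -1) → (2, 3); (-3, 0) → (-6, 0); (-5, 1) → (-10, -3)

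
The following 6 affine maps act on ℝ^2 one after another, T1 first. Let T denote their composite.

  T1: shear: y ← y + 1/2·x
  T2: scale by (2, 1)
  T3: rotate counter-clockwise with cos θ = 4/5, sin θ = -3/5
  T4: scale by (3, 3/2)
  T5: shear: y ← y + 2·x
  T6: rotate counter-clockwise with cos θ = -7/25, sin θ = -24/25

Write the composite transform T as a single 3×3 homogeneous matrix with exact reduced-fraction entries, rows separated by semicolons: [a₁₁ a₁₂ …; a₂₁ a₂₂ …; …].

T1 = [1 0 0; 1/2 1 0; 0 0 1]
T2·T1 = [2 0 0; 1/2 1 0; 0 0 1]
T3·…·T1 = [19/10 3/5 0; -4/5 4/5 0; 0 0 1]
T4·…·T1 = [57/10 9/5 0; -6/5 6/5 0; 0 0 1]
T5·…·T1 = [57/10 9/5 0; 51/5 24/5 0; 0 0 1]
T6·…·T1 = [2049/250 513/125 0; -1041/125 -384/125 0; 0 0 1]

T = [2049/250 513/125 0; -1041/125 -384/125 0; 0 0 1]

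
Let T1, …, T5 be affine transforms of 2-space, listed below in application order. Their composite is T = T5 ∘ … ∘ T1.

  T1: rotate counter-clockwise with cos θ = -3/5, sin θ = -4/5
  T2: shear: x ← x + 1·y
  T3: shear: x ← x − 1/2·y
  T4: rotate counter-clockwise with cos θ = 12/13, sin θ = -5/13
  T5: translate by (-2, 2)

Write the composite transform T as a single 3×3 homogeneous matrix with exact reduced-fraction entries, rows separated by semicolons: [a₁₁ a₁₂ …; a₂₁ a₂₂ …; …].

T = [-16/13 3/13 -2; -23/65 -97/130 2; 0 0 1]

T1 = [-3/5 4/5 0; -4/5 -3/5 0; 0 0 1]
T2·T1 = [-7/5 1/5 0; -4/5 -3/5 0; 0 0 1]
T3·…·T1 = [-1 1/2 0; -4/5 -3/5 0; 0 0 1]
T4·…·T1 = [-16/13 3/13 0; -23/65 -97/130 0; 0 0 1]
T5·…·T1 = [-16/13 3/13 -2; -23/65 -97/130 2; 0 0 1]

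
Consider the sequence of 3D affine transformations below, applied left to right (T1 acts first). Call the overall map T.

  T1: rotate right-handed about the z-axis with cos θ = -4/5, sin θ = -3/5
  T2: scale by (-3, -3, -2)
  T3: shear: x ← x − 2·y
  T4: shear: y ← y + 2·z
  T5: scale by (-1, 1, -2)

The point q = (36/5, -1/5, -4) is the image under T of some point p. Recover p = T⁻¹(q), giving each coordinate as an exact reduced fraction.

p = (-5, 2, -1)

T1 = [-4/5 3/5 0 0; -3/5 -4/5 0 0; 0 0 1 0; 0 0 0 1]
T2·T1 = [12/5 -9/5 0 0; 9/5 12/5 0 0; 0 0 -2 0; 0 0 0 1]
T3·…·T1 = [-6/5 -33/5 0 0; 9/5 12/5 0 0; 0 0 -2 0; 0 0 0 1]
T4·…·T1 = [-6/5 -33/5 0 0; 9/5 12/5 -4 0; 0 0 -2 0; 0 0 0 1]
T5·…·T1 = [6/5 33/5 0 0; 9/5 12/5 -4 0; 0 0 4 0; 0 0 0 1]
det M = -36; M⁻¹ = [-4/15 11/15 11/15 0; 1/5 -2/15 -2/15 0; 0 0 1/4 0; 0 0 0 1]
M⁻¹ · (36/5, -1/5, -4)ᵀ = (-5, 2, -1)ᵀ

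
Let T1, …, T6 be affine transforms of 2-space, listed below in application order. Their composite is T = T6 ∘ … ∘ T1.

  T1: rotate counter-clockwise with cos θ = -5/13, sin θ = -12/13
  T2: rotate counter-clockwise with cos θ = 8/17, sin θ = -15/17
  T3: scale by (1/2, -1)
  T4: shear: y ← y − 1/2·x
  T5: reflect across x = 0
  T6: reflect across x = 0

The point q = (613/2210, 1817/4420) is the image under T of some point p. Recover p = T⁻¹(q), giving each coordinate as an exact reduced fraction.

p = (-1/2, 3/5)

T1 = [-5/13 12/13 0; -12/13 -5/13 0; 0 0 1]
T2·T1 = [-220/221 21/221 0; -21/221 -220/221 0; 0 0 1]
T3·…·T1 = [-110/221 21/442 0; 21/221 220/221 0; 0 0 1]
T4·…·T1 = [-110/221 21/442 0; 76/221 859/884 0; 0 0 1]
T5·…·T1 = [110/221 -21/442 0; 76/221 859/884 0; 0 0 1]
T6·…·T1 = [-110/221 21/442 0; 76/221 859/884 0; 0 0 1]
det M = -1/2; M⁻¹ = [-859/442 21/221 0; 152/221 220/221 0; 0 0 1]
M⁻¹ · (613/2210, 1817/4420)ᵀ = (-1/2, 3/5)ᵀ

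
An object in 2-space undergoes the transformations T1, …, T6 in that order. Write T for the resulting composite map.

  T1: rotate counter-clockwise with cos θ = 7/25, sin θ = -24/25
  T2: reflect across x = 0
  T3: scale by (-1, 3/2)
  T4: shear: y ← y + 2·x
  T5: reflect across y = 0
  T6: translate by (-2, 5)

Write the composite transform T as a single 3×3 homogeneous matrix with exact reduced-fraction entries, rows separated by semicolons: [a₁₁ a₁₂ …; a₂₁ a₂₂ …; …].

T1 = [7/25 24/25 0; -24/25 7/25 0; 0 0 1]
T2·T1 = [-7/25 -24/25 0; -24/25 7/25 0; 0 0 1]
T3·…·T1 = [7/25 24/25 0; -36/25 21/50 0; 0 0 1]
T4·…·T1 = [7/25 24/25 0; -22/25 117/50 0; 0 0 1]
T5·…·T1 = [7/25 24/25 0; 22/25 -117/50 0; 0 0 1]
T6·…·T1 = [7/25 24/25 -2; 22/25 -117/50 5; 0 0 1]

T = [7/25 24/25 -2; 22/25 -117/50 5; 0 0 1]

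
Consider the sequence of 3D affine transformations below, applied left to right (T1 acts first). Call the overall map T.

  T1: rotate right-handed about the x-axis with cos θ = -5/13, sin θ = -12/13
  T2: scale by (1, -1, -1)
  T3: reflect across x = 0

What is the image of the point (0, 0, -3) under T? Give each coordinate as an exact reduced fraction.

T1 rotate right-handed about the x-axis with cos θ = -5/13, sin θ = -12/13: (0, 0, -3) → (0, -36/13, 15/13)
T2 scale by (1, -1, -1): (0, -36/13, 15/13) → (0, 36/13, -15/13)
T3 reflect across x = 0: (0, 36/13, -15/13) → (0, 36/13, -15/13)

T(p) = (0, 36/13, -15/13)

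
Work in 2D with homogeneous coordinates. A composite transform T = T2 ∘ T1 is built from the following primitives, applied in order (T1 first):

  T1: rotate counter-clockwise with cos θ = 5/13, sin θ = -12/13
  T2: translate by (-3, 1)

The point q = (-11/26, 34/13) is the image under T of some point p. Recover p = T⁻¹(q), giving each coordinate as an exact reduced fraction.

p = (-1/2, 3)

T1 = [5/13 12/13 0; -12/13 5/13 0; 0 0 1]
T2·T1 = [5/13 12/13 -3; -12/13 5/13 1; 0 0 1]
det M = 1; M⁻¹ = [5/13 -12/13 27/13; 12/13 5/13 31/13; 0 0 1]
M⁻¹ · (-11/26, 34/13)ᵀ = (-1/2, 3)ᵀ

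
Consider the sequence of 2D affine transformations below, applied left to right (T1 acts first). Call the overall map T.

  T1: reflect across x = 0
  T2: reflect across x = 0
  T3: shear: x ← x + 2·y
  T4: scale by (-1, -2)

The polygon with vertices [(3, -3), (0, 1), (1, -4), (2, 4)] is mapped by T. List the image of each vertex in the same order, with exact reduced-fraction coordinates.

image vertices: (3, 6), (-2, -2), (7, 8), (-10, -8)

T1 reflect across x = 0: (3, -3) → (-3, -3); (0, 1) → (0, 1); (1, -4) → (-1, -4); (2, 4) → (-2, 4)
T2 reflect across x = 0: (-3, -3) → (3, -3); (0, 1) → (0, 1); (-1, -4) → (1, -4); (-2, 4) → (2, 4)
T3 shear: x ← x + 2·y: (3, -3) → (-3, -3); (0, 1) → (2, 1); (1, -4) → (-7, -4); (2, 4) → (10, 4)
T4 scale by (-1, -2): (-3, -3) → (3, 6); (2, 1) → (-2, -2); (-7, -4) → (7, 8); (10, 4) → (-10, -8)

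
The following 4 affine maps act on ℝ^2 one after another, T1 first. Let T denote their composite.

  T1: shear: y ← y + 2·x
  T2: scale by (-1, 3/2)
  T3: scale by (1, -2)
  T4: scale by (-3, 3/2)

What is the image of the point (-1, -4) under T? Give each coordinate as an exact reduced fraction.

T(p) = (-3, 27)

T1 shear: y ← y + 2·x: (-1, -4) → (-1, -6)
T2 scale by (-1, 3/2): (-1, -6) → (1, -9)
T3 scale by (1, -2): (1, -9) → (1, 18)
T4 scale by (-3, 3/2): (1, 18) → (-3, 27)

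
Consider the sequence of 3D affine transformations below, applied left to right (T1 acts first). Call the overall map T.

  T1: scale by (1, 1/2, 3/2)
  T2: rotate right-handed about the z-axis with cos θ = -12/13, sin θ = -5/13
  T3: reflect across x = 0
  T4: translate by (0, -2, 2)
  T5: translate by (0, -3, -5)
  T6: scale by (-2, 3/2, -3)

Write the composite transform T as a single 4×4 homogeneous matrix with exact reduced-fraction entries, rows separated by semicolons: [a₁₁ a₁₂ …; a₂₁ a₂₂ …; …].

T1 = [1 0 0 0; 0 1/2 0 0; 0 0 3/2 0; 0 0 0 1]
T2·T1 = [-12/13 5/26 0 0; -5/13 -6/13 0 0; 0 0 3/2 0; 0 0 0 1]
T3·…·T1 = [12/13 -5/26 0 0; -5/13 -6/13 0 0; 0 0 3/2 0; 0 0 0 1]
T4·…·T1 = [12/13 -5/26 0 0; -5/13 -6/13 0 -2; 0 0 3/2 2; 0 0 0 1]
T5·…·T1 = [12/13 -5/26 0 0; -5/13 -6/13 0 -5; 0 0 3/2 -3; 0 0 0 1]
T6·…·T1 = [-24/13 5/13 0 0; -15/26 -9/13 0 -15/2; 0 0 -9/2 9; 0 0 0 1]

T = [-24/13 5/13 0 0; -15/26 -9/13 0 -15/2; 0 0 -9/2 9; 0 0 0 1]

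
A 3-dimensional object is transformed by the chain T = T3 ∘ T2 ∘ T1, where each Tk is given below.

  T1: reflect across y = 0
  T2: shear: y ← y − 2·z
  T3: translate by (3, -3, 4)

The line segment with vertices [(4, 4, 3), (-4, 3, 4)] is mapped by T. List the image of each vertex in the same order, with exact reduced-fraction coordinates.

image vertices: (7, -13, 7), (-1, -14, 8)

T1 reflect across y = 0: (4, 4, 3) → (4, -4, 3); (-4, 3, 4) → (-4, -3, 4)
T2 shear: y ← y − 2·z: (4, -4, 3) → (4, -10, 3); (-4, -3, 4) → (-4, -11, 4)
T3 translate by (3, -3, 4): (4, -10, 3) → (7, -13, 7); (-4, -11, 4) → (-1, -14, 8)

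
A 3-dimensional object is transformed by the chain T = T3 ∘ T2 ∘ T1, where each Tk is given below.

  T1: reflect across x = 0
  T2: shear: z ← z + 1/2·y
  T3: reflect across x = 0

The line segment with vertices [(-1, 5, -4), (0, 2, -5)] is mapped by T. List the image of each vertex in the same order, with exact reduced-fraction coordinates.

T1 reflect across x = 0: (-1, 5, -4) → (1, 5, -4); (0, 2, -5) → (0, 2, -5)
T2 shear: z ← z + 1/2·y: (1, 5, -4) → (1, 5, -3/2); (0, 2, -5) → (0, 2, -4)
T3 reflect across x = 0: (1, 5, -3/2) → (-1, 5, -3/2); (0, 2, -4) → (0, 2, -4)

image vertices: (-1, 5, -3/2), (0, 2, -4)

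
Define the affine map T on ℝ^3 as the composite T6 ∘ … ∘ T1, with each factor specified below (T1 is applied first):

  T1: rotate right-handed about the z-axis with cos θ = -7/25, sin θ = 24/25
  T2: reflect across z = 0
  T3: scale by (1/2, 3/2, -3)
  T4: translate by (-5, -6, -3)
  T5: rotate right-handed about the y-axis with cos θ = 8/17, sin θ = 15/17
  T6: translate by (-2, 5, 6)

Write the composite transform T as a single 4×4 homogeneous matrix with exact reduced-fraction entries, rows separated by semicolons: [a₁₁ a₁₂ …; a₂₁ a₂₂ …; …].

T1 = [-7/25 -24/25 0 0; 24/25 -7/25 0 0; 0 0 1 0; 0 0 0 1]
T2·T1 = [-7/25 -24/25 0 0; 24/25 -7/25 0 0; 0 0 -1 0; 0 0 0 1]
T3·…·T1 = [-7/50 -12/25 0 0; 36/25 -21/50 0 0; 0 0 3 0; 0 0 0 1]
T4·…·T1 = [-7/50 -12/25 0 -5; 36/25 -21/50 0 -6; 0 0 3 -3; 0 0 0 1]
T5·…·T1 = [-28/425 -96/425 45/17 -5; 36/25 -21/50 0 -6; 21/170 36/85 24/17 3; 0 0 0 1]
T6·…·T1 = [-28/425 -96/425 45/17 -7; 36/25 -21/50 0 -1; 21/170 36/85 24/17 9; 0 0 0 1]

T = [-28/425 -96/425 45/17 -7; 36/25 -21/50 0 -1; 21/170 36/85 24/17 9; 0 0 0 1]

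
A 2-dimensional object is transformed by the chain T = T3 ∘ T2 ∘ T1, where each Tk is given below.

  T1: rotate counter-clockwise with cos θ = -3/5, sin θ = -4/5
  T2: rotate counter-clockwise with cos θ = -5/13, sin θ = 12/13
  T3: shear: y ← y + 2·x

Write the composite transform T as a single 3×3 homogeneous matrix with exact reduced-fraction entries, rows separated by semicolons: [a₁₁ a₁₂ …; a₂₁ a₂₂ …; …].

T1 = [-3/5 4/5 0; -4/5 -3/5 0; 0 0 1]
T2·T1 = [63/65 16/65 0; -16/65 63/65 0; 0 0 1]
T3·…·T1 = [63/65 16/65 0; 22/13 19/13 0; 0 0 1]

T = [63/65 16/65 0; 22/13 19/13 0; 0 0 1]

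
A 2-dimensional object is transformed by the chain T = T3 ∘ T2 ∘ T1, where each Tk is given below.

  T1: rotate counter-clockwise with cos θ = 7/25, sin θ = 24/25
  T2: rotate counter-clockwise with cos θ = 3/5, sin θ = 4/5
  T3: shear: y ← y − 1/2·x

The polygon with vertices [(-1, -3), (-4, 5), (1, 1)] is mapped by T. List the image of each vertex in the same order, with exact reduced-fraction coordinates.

T1 rotate counter-clockwise with cos θ = 7/25, sin θ = 24/25: (-1, -3) → (13/5, -9/5); (-4, 5) → (-148/25, -61/25); (1, 1) → (-17/25, 31/25)
T2 rotate counter-clockwise with cos θ = 3/5, sin θ = 4/5: (13/5, -9/5) → (3, 1); (-148/25, -61/25) → (-8/5, -31/5); (-17/25, 31/25) → (-7/5, 1/5)
T3 shear: y ← y − 1/2·x: (3, 1) → (3, -1/2); (-8/5, -31/5) → (-8/5, -27/5); (-7/5, 1/5) → (-7/5, 9/10)

image vertices: (3, -1/2), (-8/5, -27/5), (-7/5, 9/10)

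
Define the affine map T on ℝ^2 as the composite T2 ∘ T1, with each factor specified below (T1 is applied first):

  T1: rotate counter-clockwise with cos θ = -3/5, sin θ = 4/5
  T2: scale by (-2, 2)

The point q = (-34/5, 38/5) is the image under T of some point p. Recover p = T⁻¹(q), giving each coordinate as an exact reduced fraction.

p = (1, -5)

T1 = [-3/5 -4/5 0; 4/5 -3/5 0; 0 0 1]
T2·T1 = [6/5 8/5 0; 8/5 -6/5 0; 0 0 1]
det M = -4; M⁻¹ = [3/10 2/5 0; 2/5 -3/10 0; 0 0 1]
M⁻¹ · (-34/5, 38/5)ᵀ = (1, -5)ᵀ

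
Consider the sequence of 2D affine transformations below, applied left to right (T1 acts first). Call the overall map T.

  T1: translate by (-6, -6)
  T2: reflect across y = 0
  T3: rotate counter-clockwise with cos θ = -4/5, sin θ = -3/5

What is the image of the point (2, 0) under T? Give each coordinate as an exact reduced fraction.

T(p) = (34/5, -12/5)

T1 translate by (-6, -6): (2, 0) → (-4, -6)
T2 reflect across y = 0: (-4, -6) → (-4, 6)
T3 rotate counter-clockwise with cos θ = -4/5, sin θ = -3/5: (-4, 6) → (34/5, -12/5)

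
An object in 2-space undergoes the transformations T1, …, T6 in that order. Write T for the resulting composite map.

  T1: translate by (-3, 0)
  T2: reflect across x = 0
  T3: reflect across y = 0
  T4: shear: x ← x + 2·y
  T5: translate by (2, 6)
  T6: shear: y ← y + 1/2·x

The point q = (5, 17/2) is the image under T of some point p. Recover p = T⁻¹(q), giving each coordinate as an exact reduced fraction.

T1 = [1 0 -3; 0 1 0; 0 0 1]
T2·T1 = [-1 0 3; 0 1 0; 0 0 1]
T3·…·T1 = [-1 0 3; 0 -1 0; 0 0 1]
T4·…·T1 = [-1 -2 3; 0 -1 0; 0 0 1]
T5·…·T1 = [-1 -2 5; 0 -1 6; 0 0 1]
T6·…·T1 = [-1 -2 5; -1/2 -2 17/2; 0 0 1]
det M = 1; M⁻¹ = [-2 2 -7; 1/2 -1 6; 0 0 1]
M⁻¹ · (5, 17/2)ᵀ = (0, 0)ᵀ

p = (0, 0)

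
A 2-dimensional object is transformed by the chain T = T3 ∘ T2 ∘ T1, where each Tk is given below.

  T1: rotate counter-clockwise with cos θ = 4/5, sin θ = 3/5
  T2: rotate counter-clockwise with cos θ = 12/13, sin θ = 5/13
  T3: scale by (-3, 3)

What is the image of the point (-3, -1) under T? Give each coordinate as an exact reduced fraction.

T(p) = (129/65, -603/65)

T1 rotate counter-clockwise with cos θ = 4/5, sin θ = 3/5: (-3, -1) → (-9/5, -13/5)
T2 rotate counter-clockwise with cos θ = 12/13, sin θ = 5/13: (-9/5, -13/5) → (-43/65, -201/65)
T3 scale by (-3, 3): (-43/65, -201/65) → (129/65, -603/65)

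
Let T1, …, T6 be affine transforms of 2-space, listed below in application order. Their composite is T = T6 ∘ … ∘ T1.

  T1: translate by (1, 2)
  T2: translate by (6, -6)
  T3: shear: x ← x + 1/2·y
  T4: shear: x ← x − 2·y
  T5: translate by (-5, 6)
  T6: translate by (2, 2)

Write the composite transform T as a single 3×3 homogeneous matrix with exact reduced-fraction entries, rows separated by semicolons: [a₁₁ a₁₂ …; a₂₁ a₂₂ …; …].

T1 = [1 0 1; 0 1 2; 0 0 1]
T2·T1 = [1 0 7; 0 1 -4; 0 0 1]
T3·…·T1 = [1 1/2 5; 0 1 -4; 0 0 1]
T4·…·T1 = [1 -3/2 13; 0 1 -4; 0 0 1]
T5·…·T1 = [1 -3/2 8; 0 1 2; 0 0 1]
T6·…·T1 = [1 -3/2 10; 0 1 4; 0 0 1]

T = [1 -3/2 10; 0 1 4; 0 0 1]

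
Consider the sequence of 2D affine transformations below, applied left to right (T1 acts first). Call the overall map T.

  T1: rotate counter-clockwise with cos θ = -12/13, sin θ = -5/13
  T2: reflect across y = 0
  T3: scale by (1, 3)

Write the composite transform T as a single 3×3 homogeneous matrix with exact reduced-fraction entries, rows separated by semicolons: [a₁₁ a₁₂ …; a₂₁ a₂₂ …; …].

T1 = [-12/13 5/13 0; -5/13 -12/13 0; 0 0 1]
T2·T1 = [-12/13 5/13 0; 5/13 12/13 0; 0 0 1]
T3·…·T1 = [-12/13 5/13 0; 15/13 36/13 0; 0 0 1]

T = [-12/13 5/13 0; 15/13 36/13 0; 0 0 1]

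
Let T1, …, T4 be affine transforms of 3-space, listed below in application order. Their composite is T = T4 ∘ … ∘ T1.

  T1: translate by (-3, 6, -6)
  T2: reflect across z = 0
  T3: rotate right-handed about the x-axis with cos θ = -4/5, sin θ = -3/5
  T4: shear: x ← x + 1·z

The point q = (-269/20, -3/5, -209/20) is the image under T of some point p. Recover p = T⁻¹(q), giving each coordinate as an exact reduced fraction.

p = (0, 3/4, -2)

T1 = [1 0 0 -3; 0 1 0 6; 0 0 1 -6; 0 0 0 1]
T2·T1 = [1 0 0 -3; 0 1 0 6; 0 0 -1 6; 0 0 0 1]
T3·…·T1 = [1 0 0 -3; 0 -4/5 -3/5 -6/5; 0 -3/5 4/5 -42/5; 0 0 0 1]
T4·…·T1 = [1 -3/5 4/5 -57/5; 0 -4/5 -3/5 -6/5; 0 -3/5 4/5 -42/5; 0 0 0 1]
det M = -1; M⁻¹ = [1 0 -1 3; 0 -4/5 -3/5 -6; 0 -3/5 4/5 6; 0 0 0 1]
M⁻¹ · (-269/20, -3/5, -209/20)ᵀ = (0, 3/4, -2)ᵀ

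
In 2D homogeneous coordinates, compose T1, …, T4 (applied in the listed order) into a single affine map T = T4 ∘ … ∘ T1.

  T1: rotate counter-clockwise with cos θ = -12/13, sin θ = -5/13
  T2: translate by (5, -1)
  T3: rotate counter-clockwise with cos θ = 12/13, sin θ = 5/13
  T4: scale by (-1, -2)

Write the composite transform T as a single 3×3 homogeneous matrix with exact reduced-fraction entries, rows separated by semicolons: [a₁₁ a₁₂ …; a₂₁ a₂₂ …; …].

T1 = [-12/13 5/13 0; -5/13 -12/13 0; 0 0 1]
T2·T1 = [-12/13 5/13 5; -5/13 -12/13 -1; 0 0 1]
T3·…·T1 = [-119/169 120/169 5; -120/169 -119/169 1; 0 0 1]
T4·…·T1 = [119/169 -120/169 -5; 240/169 238/169 -2; 0 0 1]

T = [119/169 -120/169 -5; 240/169 238/169 -2; 0 0 1]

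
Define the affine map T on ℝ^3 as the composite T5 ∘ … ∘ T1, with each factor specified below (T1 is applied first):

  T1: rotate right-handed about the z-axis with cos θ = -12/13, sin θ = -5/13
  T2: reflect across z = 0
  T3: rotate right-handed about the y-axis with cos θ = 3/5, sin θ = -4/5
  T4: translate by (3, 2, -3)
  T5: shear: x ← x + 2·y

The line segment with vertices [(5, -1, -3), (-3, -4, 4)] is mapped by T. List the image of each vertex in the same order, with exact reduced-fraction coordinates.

T1 rotate right-handed about the z-axis with cos θ = -12/13, sin θ = -5/13: (5, -1, -3) → (-5, -1, -3); (-3, -4, 4) → (16/13, 63/13, 4)
T2 reflect across z = 0: (-5, -1, -3) → (-5, -1, 3); (16/13, 63/13, 4) → (16/13, 63/13, -4)
T3 rotate right-handed about the y-axis with cos θ = 3/5, sin θ = -4/5: (-5, -1, 3) → (-27/5, -1, -11/5); (16/13, 63/13, -4) → (256/65, 63/13, -92/65)
T4 translate by (3, 2, -3): (-27/5, -1, -11/5) → (-12/5, 1, -26/5); (256/65, 63/13, -92/65) → (451/65, 89/13, -287/65)
T5 shear: x ← x + 2·y: (-12/5, 1, -26/5) → (-2/5, 1, -26/5); (451/65, 89/13, -287/65) → (1341/65, 89/13, -287/65)

image vertices: (-2/5, 1, -26/5), (1341/65, 89/13, -287/65)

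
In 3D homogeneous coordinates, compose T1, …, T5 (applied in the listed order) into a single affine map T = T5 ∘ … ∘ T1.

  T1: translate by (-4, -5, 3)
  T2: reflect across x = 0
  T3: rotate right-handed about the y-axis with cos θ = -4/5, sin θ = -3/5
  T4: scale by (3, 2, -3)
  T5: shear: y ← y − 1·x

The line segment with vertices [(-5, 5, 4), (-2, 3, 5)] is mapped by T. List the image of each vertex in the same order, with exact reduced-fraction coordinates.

T1 translate by (-4, -5, 3): (-5, 5, 4) → (-9, 0, 7); (-2, 3, 5) → (-6, -2, 8)
T2 reflect across x = 0: (-9, 0, 7) → (9, 0, 7); (-6, -2, 8) → (6, -2, 8)
T3 rotate right-handed about the y-axis with cos θ = -4/5, sin θ = -3/5: (9, 0, 7) → (-57/5, 0, -1/5); (6, -2, 8) → (-48/5, -2, -14/5)
T4 scale by (3, 2, -3): (-57/5, 0, -1/5) → (-171/5, 0, 3/5); (-48/5, -2, -14/5) → (-144/5, -4, 42/5)
T5 shear: y ← y − 1·x: (-171/5, 0, 3/5) → (-171/5, 171/5, 3/5); (-144/5, -4, 42/5) → (-144/5, 124/5, 42/5)

image vertices: (-171/5, 171/5, 3/5), (-144/5, 124/5, 42/5)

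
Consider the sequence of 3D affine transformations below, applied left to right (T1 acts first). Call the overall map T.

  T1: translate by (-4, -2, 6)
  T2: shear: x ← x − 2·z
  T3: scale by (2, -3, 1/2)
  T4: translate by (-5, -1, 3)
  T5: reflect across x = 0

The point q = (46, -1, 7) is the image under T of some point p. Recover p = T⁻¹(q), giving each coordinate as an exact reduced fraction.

T1 = [1 0 0 -4; 0 1 0 -2; 0 0 1 6; 0 0 0 1]
T2·T1 = [1 0 -2 -16; 0 1 0 -2; 0 0 1 6; 0 0 0 1]
T3·…·T1 = [2 0 -4 -32; 0 -3 0 6; 0 0 1/2 3; 0 0 0 1]
T4·…·T1 = [2 0 -4 -37; 0 -3 0 5; 0 0 1/2 6; 0 0 0 1]
T5·…·T1 = [-2 0 4 37; 0 -3 0 5; 0 0 1/2 6; 0 0 0 1]
det M = 3; M⁻¹ = [-1/2 0 4 -11/2; 0 -1/3 0 5/3; 0 0 2 -12; 0 0 0 1]
M⁻¹ · (46, -1, 7)ᵀ = (-1/2, 2, 2)ᵀ

p = (-1/2, 2, 2)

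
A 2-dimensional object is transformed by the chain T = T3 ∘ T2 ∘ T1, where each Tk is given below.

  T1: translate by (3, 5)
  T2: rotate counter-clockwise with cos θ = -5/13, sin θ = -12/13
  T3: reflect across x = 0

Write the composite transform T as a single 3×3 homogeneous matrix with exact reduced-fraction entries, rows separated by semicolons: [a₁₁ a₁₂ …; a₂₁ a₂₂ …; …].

T = [5/13 -12/13 -45/13; -12/13 -5/13 -61/13; 0 0 1]

T1 = [1 0 3; 0 1 5; 0 0 1]
T2·T1 = [-5/13 12/13 45/13; -12/13 -5/13 -61/13; 0 0 1]
T3·…·T1 = [5/13 -12/13 -45/13; -12/13 -5/13 -61/13; 0 0 1]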